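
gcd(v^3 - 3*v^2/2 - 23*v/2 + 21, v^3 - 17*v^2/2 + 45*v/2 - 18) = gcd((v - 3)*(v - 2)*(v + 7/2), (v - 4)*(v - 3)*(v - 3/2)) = v - 3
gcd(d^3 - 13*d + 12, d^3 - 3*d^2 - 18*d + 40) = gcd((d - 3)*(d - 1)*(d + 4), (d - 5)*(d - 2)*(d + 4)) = d + 4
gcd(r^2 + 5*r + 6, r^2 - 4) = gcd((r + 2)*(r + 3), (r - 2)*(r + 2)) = r + 2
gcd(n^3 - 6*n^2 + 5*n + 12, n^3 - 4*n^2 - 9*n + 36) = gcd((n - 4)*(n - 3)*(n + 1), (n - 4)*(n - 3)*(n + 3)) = n^2 - 7*n + 12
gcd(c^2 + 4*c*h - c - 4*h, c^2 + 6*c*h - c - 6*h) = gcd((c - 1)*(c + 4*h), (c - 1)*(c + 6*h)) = c - 1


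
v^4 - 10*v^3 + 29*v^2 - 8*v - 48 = (v - 4)^2*(v - 3)*(v + 1)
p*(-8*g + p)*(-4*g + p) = 32*g^2*p - 12*g*p^2 + p^3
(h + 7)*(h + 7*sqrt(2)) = h^2 + 7*h + 7*sqrt(2)*h + 49*sqrt(2)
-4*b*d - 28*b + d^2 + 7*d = (-4*b + d)*(d + 7)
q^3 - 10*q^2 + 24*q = q*(q - 6)*(q - 4)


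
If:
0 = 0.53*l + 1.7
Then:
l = -3.21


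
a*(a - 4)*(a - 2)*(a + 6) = a^4 - 28*a^2 + 48*a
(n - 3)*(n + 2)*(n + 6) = n^3 + 5*n^2 - 12*n - 36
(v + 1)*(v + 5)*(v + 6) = v^3 + 12*v^2 + 41*v + 30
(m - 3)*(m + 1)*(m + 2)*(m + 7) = m^4 + 7*m^3 - 7*m^2 - 55*m - 42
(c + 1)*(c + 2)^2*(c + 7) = c^4 + 12*c^3 + 43*c^2 + 60*c + 28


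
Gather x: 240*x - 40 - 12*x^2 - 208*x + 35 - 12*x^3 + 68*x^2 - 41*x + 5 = -12*x^3 + 56*x^2 - 9*x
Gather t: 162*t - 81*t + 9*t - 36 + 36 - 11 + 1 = 90*t - 10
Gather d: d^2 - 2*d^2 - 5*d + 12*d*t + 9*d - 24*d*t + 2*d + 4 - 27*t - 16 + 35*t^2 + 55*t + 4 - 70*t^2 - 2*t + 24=-d^2 + d*(6 - 12*t) - 35*t^2 + 26*t + 16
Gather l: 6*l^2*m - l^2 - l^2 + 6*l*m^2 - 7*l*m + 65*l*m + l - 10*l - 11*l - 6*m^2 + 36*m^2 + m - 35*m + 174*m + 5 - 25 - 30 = l^2*(6*m - 2) + l*(6*m^2 + 58*m - 20) + 30*m^2 + 140*m - 50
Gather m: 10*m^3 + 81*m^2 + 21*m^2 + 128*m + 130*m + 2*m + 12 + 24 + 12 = 10*m^3 + 102*m^2 + 260*m + 48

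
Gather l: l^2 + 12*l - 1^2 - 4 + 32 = l^2 + 12*l + 27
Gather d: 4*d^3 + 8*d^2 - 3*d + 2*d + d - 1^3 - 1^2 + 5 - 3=4*d^3 + 8*d^2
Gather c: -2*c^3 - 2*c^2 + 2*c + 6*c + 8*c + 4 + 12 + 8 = -2*c^3 - 2*c^2 + 16*c + 24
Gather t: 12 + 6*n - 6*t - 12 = 6*n - 6*t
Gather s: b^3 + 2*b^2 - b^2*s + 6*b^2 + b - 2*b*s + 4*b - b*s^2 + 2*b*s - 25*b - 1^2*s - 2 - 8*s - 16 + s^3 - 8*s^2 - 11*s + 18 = b^3 + 8*b^2 - 20*b + s^3 + s^2*(-b - 8) + s*(-b^2 - 20)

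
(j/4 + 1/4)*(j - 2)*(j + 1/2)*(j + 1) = j^4/4 + j^3/8 - 3*j^2/4 - 7*j/8 - 1/4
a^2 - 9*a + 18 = (a - 6)*(a - 3)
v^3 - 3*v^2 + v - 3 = (v - 3)*(v - I)*(v + I)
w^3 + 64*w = w*(w - 8*I)*(w + 8*I)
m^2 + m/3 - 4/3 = (m - 1)*(m + 4/3)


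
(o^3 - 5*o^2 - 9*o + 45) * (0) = 0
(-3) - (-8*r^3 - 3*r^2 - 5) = 8*r^3 + 3*r^2 + 2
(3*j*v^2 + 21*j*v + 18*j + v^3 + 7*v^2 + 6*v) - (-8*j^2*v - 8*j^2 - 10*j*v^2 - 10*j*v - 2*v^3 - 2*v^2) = 8*j^2*v + 8*j^2 + 13*j*v^2 + 31*j*v + 18*j + 3*v^3 + 9*v^2 + 6*v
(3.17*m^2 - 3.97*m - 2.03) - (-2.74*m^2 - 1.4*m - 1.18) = 5.91*m^2 - 2.57*m - 0.85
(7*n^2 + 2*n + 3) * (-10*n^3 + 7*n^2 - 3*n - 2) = -70*n^5 + 29*n^4 - 37*n^3 + n^2 - 13*n - 6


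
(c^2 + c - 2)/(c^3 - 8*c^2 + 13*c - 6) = (c + 2)/(c^2 - 7*c + 6)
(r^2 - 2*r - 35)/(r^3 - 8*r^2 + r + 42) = (r + 5)/(r^2 - r - 6)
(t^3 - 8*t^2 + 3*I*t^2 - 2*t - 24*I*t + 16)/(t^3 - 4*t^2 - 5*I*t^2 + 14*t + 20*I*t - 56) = (t^2 + t*(-8 + I) - 8*I)/(t^2 - t*(4 + 7*I) + 28*I)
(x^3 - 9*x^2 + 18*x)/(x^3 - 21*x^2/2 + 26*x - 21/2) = 2*x*(x - 6)/(2*x^2 - 15*x + 7)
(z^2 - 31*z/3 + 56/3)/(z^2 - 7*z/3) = (z - 8)/z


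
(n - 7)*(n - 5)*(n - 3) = n^3 - 15*n^2 + 71*n - 105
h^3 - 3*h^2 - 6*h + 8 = (h - 4)*(h - 1)*(h + 2)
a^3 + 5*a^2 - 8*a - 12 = (a - 2)*(a + 1)*(a + 6)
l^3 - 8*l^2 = l^2*(l - 8)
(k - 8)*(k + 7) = k^2 - k - 56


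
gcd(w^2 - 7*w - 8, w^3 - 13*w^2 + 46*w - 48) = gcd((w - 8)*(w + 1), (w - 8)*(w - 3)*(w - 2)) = w - 8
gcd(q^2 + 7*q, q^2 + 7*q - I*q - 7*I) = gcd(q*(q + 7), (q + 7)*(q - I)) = q + 7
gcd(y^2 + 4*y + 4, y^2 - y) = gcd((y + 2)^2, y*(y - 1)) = 1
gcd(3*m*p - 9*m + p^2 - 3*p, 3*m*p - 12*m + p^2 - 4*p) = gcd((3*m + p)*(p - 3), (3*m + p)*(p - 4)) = 3*m + p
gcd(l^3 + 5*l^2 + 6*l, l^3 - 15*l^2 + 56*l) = l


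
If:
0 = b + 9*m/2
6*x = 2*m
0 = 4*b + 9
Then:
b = -9/4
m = 1/2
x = 1/6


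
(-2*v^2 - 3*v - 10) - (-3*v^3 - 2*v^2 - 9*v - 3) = 3*v^3 + 6*v - 7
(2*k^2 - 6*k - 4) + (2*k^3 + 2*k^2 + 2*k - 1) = 2*k^3 + 4*k^2 - 4*k - 5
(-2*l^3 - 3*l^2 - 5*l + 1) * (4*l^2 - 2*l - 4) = -8*l^5 - 8*l^4 - 6*l^3 + 26*l^2 + 18*l - 4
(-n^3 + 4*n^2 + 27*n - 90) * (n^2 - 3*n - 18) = -n^5 + 7*n^4 + 33*n^3 - 243*n^2 - 216*n + 1620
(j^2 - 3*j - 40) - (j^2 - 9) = -3*j - 31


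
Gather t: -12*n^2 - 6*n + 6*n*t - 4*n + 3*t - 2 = -12*n^2 - 10*n + t*(6*n + 3) - 2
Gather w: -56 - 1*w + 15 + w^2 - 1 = w^2 - w - 42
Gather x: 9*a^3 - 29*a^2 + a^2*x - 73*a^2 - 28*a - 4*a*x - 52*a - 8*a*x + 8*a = 9*a^3 - 102*a^2 - 72*a + x*(a^2 - 12*a)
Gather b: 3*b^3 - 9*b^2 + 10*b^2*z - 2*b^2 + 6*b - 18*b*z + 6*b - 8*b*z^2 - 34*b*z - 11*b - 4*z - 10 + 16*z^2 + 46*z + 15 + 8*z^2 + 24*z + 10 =3*b^3 + b^2*(10*z - 11) + b*(-8*z^2 - 52*z + 1) + 24*z^2 + 66*z + 15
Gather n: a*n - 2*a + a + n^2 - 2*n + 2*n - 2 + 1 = a*n - a + n^2 - 1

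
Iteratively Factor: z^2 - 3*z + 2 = (z - 1)*(z - 2)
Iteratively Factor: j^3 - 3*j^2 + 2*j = (j)*(j^2 - 3*j + 2) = j*(j - 1)*(j - 2)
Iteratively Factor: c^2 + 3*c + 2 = (c + 2)*(c + 1)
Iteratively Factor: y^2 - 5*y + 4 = (y - 4)*(y - 1)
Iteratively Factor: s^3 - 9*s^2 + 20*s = (s)*(s^2 - 9*s + 20) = s*(s - 4)*(s - 5)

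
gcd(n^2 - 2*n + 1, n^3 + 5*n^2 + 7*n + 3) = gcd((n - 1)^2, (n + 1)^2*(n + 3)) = 1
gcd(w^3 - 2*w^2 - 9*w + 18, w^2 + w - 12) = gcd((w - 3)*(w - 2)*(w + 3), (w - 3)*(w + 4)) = w - 3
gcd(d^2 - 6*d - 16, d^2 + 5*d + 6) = d + 2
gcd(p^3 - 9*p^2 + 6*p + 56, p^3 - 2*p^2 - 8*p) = p^2 - 2*p - 8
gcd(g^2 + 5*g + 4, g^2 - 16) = g + 4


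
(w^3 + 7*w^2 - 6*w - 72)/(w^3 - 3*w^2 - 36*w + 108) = (w + 4)/(w - 6)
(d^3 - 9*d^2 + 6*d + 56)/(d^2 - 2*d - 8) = d - 7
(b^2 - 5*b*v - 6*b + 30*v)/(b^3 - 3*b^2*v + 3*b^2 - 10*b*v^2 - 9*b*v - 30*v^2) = (b - 6)/(b^2 + 2*b*v + 3*b + 6*v)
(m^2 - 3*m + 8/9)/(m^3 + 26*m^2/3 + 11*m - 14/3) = (m - 8/3)/(m^2 + 9*m + 14)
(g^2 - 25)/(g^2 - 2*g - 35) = (g - 5)/(g - 7)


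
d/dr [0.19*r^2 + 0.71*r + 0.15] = 0.38*r + 0.71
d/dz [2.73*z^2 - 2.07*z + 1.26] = 5.46*z - 2.07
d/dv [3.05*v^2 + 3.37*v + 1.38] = 6.1*v + 3.37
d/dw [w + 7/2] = 1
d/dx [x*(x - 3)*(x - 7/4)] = 3*x^2 - 19*x/2 + 21/4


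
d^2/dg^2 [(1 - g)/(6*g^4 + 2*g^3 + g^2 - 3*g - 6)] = 6*(-72*g^4 - 128*g^3 - 118*g^2 - 36*g - 11)/(216*g^9 + 864*g^8 + 2124*g^7 + 3752*g^6 + 4914*g^5 + 5040*g^4 + 3969*g^3 + 2322*g^2 + 972*g + 216)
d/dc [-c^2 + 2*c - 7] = 2 - 2*c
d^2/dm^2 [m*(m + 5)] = 2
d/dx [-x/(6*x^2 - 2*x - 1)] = (6*x^2 + 1)/(36*x^4 - 24*x^3 - 8*x^2 + 4*x + 1)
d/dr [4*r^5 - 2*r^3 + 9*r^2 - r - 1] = 20*r^4 - 6*r^2 + 18*r - 1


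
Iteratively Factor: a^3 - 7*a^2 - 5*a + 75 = (a + 3)*(a^2 - 10*a + 25) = (a - 5)*(a + 3)*(a - 5)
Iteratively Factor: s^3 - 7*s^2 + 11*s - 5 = (s - 1)*(s^2 - 6*s + 5) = (s - 1)^2*(s - 5)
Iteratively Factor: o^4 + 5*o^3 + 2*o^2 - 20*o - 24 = (o + 3)*(o^3 + 2*o^2 - 4*o - 8) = (o + 2)*(o + 3)*(o^2 - 4) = (o + 2)^2*(o + 3)*(o - 2)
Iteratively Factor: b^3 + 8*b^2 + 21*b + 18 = (b + 3)*(b^2 + 5*b + 6) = (b + 3)^2*(b + 2)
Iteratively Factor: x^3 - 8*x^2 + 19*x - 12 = (x - 3)*(x^2 - 5*x + 4) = (x - 4)*(x - 3)*(x - 1)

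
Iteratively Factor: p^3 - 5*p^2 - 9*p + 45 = (p + 3)*(p^2 - 8*p + 15) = (p - 3)*(p + 3)*(p - 5)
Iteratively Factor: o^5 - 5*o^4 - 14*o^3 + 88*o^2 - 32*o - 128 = (o + 4)*(o^4 - 9*o^3 + 22*o^2 - 32) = (o - 4)*(o + 4)*(o^3 - 5*o^2 + 2*o + 8) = (o - 4)^2*(o + 4)*(o^2 - o - 2) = (o - 4)^2*(o - 2)*(o + 4)*(o + 1)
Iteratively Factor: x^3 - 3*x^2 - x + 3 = (x + 1)*(x^2 - 4*x + 3) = (x - 1)*(x + 1)*(x - 3)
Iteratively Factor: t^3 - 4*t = (t - 2)*(t^2 + 2*t) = t*(t - 2)*(t + 2)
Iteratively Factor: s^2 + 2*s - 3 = (s + 3)*(s - 1)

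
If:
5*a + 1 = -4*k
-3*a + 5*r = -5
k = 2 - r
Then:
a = -5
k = 6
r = -4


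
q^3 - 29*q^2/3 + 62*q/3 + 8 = (q - 6)*(q - 4)*(q + 1/3)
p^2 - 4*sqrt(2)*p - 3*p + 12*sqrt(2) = (p - 3)*(p - 4*sqrt(2))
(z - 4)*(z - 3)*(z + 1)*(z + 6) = z^4 - 31*z^2 + 42*z + 72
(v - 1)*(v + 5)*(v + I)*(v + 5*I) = v^4 + 4*v^3 + 6*I*v^3 - 10*v^2 + 24*I*v^2 - 20*v - 30*I*v + 25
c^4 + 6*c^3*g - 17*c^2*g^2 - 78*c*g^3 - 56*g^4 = (c - 4*g)*(c + g)*(c + 2*g)*(c + 7*g)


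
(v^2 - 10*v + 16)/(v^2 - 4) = (v - 8)/(v + 2)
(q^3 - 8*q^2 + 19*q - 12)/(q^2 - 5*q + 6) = (q^2 - 5*q + 4)/(q - 2)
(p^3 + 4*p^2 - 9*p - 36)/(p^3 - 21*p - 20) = (p^2 - 9)/(p^2 - 4*p - 5)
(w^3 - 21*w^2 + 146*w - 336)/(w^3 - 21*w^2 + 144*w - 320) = (w^2 - 13*w + 42)/(w^2 - 13*w + 40)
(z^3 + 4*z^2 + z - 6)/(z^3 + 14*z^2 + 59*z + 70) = (z^2 + 2*z - 3)/(z^2 + 12*z + 35)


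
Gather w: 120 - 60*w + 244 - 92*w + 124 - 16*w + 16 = 504 - 168*w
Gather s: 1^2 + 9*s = 9*s + 1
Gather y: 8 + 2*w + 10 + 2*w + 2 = 4*w + 20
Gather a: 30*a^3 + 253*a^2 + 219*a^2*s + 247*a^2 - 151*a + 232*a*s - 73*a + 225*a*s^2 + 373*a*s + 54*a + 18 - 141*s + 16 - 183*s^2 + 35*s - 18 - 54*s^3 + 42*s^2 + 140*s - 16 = 30*a^3 + a^2*(219*s + 500) + a*(225*s^2 + 605*s - 170) - 54*s^3 - 141*s^2 + 34*s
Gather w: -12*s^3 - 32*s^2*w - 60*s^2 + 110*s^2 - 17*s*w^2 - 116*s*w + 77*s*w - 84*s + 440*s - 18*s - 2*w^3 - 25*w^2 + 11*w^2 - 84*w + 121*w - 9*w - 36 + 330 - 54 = -12*s^3 + 50*s^2 + 338*s - 2*w^3 + w^2*(-17*s - 14) + w*(-32*s^2 - 39*s + 28) + 240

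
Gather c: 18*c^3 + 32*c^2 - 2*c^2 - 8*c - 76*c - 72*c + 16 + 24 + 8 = 18*c^3 + 30*c^2 - 156*c + 48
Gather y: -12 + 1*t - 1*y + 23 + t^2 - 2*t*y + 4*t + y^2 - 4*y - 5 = t^2 + 5*t + y^2 + y*(-2*t - 5) + 6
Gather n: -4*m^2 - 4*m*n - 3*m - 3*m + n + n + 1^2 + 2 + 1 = -4*m^2 - 6*m + n*(2 - 4*m) + 4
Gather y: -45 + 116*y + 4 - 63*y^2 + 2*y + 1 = -63*y^2 + 118*y - 40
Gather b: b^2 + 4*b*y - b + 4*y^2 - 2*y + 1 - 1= b^2 + b*(4*y - 1) + 4*y^2 - 2*y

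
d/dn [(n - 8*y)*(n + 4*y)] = 2*n - 4*y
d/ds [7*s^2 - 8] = 14*s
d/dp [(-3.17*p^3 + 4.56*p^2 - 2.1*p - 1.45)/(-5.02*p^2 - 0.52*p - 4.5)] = (15.9134*p^4 + 3.2968*p^3 + 29.8818*p^2 - 55.598*p + 8.696)/(25.2004*p^4 + 5.2208*p^3 + 45.4504*p^2 + 4.68*p + 20.25)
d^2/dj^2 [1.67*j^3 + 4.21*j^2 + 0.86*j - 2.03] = 10.02*j + 8.42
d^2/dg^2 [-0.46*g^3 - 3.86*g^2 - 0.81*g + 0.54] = -2.76*g - 7.72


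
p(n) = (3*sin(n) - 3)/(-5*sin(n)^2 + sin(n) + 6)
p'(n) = (10*sin(n)*cos(n) - cos(n))*(3*sin(n) - 3)/(-5*sin(n)^2 + sin(n) + 6)^2 + 3*cos(n)/(-5*sin(n)^2 + sin(n) + 6)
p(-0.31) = -0.75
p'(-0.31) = 1.10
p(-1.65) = -173.97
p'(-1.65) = -4391.19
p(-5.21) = -0.12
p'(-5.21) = 0.33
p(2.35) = -0.21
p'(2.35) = -0.29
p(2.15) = -0.15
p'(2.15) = -0.31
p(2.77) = -0.33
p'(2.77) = -0.35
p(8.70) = -0.23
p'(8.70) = -0.29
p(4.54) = -36.77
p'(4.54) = -425.88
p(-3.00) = -0.59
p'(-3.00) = -0.76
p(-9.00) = -0.89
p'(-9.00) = -1.46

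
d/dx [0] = 0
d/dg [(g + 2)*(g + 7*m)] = 2*g + 7*m + 2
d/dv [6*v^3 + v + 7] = 18*v^2 + 1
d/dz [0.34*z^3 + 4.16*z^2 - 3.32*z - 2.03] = 1.02*z^2 + 8.32*z - 3.32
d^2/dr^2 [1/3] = 0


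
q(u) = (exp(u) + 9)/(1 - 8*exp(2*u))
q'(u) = exp(u)/(1 - 8*exp(2*u)) + 16*(exp(u) + 9)*exp(2*u)/(1 - 8*exp(2*u))^2 = (16*(exp(u) + 9)*exp(u) - 8*exp(2*u) + 1)*exp(u)/(8*exp(2*u) - 1)^2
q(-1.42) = 17.35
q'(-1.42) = 30.91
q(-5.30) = 9.01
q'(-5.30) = 0.01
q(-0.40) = -3.73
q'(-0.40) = 10.07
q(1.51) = -0.08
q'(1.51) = 0.14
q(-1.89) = 11.20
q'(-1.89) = 5.19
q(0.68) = -0.36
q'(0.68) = 0.69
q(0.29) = -0.78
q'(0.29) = 1.57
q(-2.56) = 9.53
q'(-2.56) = 1.04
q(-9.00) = 9.00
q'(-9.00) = 0.00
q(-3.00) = 9.23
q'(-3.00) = 0.42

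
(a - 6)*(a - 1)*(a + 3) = a^3 - 4*a^2 - 15*a + 18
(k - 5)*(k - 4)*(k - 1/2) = k^3 - 19*k^2/2 + 49*k/2 - 10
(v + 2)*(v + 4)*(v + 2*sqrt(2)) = v^3 + 2*sqrt(2)*v^2 + 6*v^2 + 8*v + 12*sqrt(2)*v + 16*sqrt(2)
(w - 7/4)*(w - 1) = w^2 - 11*w/4 + 7/4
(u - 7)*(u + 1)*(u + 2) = u^3 - 4*u^2 - 19*u - 14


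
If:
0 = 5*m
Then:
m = 0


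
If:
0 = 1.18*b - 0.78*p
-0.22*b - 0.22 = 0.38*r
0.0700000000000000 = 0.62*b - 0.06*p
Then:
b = 0.13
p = 0.20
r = -0.66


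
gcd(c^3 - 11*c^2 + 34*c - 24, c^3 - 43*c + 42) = c^2 - 7*c + 6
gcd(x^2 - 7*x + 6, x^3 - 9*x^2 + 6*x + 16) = 1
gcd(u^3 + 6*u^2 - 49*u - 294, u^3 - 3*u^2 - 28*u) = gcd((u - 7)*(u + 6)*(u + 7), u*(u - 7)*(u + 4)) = u - 7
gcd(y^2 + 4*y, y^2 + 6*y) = y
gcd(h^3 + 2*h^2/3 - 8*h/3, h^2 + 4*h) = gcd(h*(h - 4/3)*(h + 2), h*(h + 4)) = h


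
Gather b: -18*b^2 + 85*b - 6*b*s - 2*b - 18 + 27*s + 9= -18*b^2 + b*(83 - 6*s) + 27*s - 9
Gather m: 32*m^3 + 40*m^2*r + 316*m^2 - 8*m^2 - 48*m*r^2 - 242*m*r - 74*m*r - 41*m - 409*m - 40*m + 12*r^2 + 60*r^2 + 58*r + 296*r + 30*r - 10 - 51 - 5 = 32*m^3 + m^2*(40*r + 308) + m*(-48*r^2 - 316*r - 490) + 72*r^2 + 384*r - 66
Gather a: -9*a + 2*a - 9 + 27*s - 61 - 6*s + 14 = -7*a + 21*s - 56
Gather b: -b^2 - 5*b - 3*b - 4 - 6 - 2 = -b^2 - 8*b - 12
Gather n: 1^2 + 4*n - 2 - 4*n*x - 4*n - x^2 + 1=-4*n*x - x^2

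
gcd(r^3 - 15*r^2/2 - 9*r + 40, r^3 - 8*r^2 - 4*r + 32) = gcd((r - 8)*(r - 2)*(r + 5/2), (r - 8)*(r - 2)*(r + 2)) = r^2 - 10*r + 16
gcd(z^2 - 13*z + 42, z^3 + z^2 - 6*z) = 1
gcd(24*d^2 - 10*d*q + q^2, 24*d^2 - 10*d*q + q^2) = 24*d^2 - 10*d*q + q^2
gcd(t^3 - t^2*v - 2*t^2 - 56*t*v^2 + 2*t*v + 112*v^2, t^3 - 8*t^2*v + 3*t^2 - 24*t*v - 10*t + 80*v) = t^2 - 8*t*v - 2*t + 16*v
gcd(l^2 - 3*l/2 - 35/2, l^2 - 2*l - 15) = l - 5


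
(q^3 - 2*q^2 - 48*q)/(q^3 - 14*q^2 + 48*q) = (q + 6)/(q - 6)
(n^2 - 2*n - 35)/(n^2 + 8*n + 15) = (n - 7)/(n + 3)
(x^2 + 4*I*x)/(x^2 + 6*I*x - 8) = x/(x + 2*I)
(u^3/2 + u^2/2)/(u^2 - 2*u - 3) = u^2/(2*(u - 3))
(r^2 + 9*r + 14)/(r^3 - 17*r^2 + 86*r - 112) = (r^2 + 9*r + 14)/(r^3 - 17*r^2 + 86*r - 112)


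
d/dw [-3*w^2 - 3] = -6*w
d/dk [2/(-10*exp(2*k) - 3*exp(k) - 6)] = (40*exp(k) + 6)*exp(k)/(10*exp(2*k) + 3*exp(k) + 6)^2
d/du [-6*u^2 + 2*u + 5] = 2 - 12*u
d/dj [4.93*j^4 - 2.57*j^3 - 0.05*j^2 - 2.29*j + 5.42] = 19.72*j^3 - 7.71*j^2 - 0.1*j - 2.29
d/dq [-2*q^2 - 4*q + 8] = -4*q - 4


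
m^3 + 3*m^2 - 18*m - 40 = (m - 4)*(m + 2)*(m + 5)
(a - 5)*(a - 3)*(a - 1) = a^3 - 9*a^2 + 23*a - 15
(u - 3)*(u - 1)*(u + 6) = u^3 + 2*u^2 - 21*u + 18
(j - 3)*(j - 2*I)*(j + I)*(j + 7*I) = j^4 - 3*j^3 + 6*I*j^3 + 9*j^2 - 18*I*j^2 - 27*j + 14*I*j - 42*I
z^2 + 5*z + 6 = (z + 2)*(z + 3)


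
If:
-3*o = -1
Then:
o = 1/3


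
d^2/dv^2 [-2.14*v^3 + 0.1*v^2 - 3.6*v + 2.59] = 0.2 - 12.84*v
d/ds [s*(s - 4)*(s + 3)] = 3*s^2 - 2*s - 12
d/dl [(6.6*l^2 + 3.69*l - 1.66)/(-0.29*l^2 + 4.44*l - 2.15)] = (30.3741*l^2 - 29.3428*l - 0.563099999999999)/(0.0841*l^4 - 2.5752*l^3 + 20.9606*l^2 - 19.092*l + 4.6225)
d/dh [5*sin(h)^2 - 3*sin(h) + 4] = (10*sin(h) - 3)*cos(h)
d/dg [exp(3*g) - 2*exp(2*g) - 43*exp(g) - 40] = (3*exp(2*g) - 4*exp(g) - 43)*exp(g)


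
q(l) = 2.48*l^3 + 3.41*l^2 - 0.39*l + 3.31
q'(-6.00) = 226.53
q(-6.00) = -407.27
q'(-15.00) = 1571.31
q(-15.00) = -7593.59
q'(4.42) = 175.11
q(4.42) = 282.36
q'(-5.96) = 223.24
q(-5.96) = -398.27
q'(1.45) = 25.14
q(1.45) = 17.47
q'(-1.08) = 0.92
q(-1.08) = 4.58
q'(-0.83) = -0.93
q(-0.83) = 4.56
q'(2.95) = 84.48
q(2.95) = 95.50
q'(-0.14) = -1.20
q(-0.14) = 3.42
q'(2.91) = 82.46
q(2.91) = 92.16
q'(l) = 7.44*l^2 + 6.82*l - 0.39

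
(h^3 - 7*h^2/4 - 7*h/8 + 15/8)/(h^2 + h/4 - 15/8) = (2*h^2 - h - 3)/(2*h + 3)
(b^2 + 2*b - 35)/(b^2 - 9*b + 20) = (b + 7)/(b - 4)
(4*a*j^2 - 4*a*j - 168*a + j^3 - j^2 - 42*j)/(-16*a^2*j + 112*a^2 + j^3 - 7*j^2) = (-j - 6)/(4*a - j)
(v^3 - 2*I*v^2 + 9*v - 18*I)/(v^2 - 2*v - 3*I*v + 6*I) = (v^2 + I*v + 6)/(v - 2)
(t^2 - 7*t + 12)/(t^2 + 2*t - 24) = (t - 3)/(t + 6)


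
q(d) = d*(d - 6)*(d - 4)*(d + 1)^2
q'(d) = d*(d - 6)*(d - 4)*(2*d + 2) + d*(d - 6)*(d + 1)^2 + d*(d - 4)*(d + 1)^2 + (d - 6)*(d - 4)*(d + 1)^2 = 5*d^4 - 32*d^3 + 15*d^2 + 76*d + 24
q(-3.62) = -1821.55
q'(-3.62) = 2322.09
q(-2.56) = -349.84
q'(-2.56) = 679.36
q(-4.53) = -5070.20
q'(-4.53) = 5067.78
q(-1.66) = -31.35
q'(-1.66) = 123.52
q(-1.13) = -0.70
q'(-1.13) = 11.60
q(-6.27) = -21943.39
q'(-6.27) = 15752.43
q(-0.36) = -4.09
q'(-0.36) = 0.16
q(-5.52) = -12368.17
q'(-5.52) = 10086.05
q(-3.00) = -756.00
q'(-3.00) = 1200.00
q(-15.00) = -1173060.00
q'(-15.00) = 363384.00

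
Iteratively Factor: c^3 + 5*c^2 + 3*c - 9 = (c - 1)*(c^2 + 6*c + 9) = (c - 1)*(c + 3)*(c + 3)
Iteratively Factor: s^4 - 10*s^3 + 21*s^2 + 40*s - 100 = (s - 2)*(s^3 - 8*s^2 + 5*s + 50) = (s - 2)*(s + 2)*(s^2 - 10*s + 25) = (s - 5)*(s - 2)*(s + 2)*(s - 5)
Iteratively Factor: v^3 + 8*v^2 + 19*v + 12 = (v + 4)*(v^2 + 4*v + 3) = (v + 1)*(v + 4)*(v + 3)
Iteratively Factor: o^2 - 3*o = (o - 3)*(o)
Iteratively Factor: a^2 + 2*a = (a)*(a + 2)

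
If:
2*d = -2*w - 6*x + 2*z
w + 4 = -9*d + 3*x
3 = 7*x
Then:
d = -z/8 - 5/28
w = 9*z/8 - 31/28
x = 3/7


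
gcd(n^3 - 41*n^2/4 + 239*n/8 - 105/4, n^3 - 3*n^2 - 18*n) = n - 6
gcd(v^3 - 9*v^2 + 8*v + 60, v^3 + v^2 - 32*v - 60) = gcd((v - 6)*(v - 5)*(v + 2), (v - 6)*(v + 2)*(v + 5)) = v^2 - 4*v - 12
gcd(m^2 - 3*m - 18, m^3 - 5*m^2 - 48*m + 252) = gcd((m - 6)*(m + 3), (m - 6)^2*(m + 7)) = m - 6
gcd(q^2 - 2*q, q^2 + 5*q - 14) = q - 2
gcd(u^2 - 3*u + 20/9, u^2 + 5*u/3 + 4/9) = 1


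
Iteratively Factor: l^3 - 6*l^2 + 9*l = (l)*(l^2 - 6*l + 9) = l*(l - 3)*(l - 3)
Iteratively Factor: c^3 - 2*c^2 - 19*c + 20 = (c - 1)*(c^2 - c - 20) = (c - 1)*(c + 4)*(c - 5)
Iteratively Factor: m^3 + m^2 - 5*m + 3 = (m - 1)*(m^2 + 2*m - 3) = (m - 1)^2*(m + 3)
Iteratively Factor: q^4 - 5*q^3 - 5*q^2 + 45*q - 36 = (q - 3)*(q^3 - 2*q^2 - 11*q + 12) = (q - 3)*(q - 1)*(q^2 - q - 12) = (q - 3)*(q - 1)*(q + 3)*(q - 4)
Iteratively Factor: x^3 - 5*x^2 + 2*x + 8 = (x - 4)*(x^2 - x - 2) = (x - 4)*(x - 2)*(x + 1)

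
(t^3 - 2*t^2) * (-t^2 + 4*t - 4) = -t^5 + 6*t^4 - 12*t^3 + 8*t^2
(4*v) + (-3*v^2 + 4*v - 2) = -3*v^2 + 8*v - 2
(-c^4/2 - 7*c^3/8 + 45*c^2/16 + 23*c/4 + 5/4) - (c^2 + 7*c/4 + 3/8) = -c^4/2 - 7*c^3/8 + 29*c^2/16 + 4*c + 7/8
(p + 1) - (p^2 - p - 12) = -p^2 + 2*p + 13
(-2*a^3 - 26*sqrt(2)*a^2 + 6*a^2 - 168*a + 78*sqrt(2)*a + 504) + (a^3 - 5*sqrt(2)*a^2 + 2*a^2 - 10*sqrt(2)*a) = -a^3 - 31*sqrt(2)*a^2 + 8*a^2 - 168*a + 68*sqrt(2)*a + 504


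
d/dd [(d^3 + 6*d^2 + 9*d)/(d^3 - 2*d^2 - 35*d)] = 8*(-d^2 - 11*d - 24)/(d^4 - 4*d^3 - 66*d^2 + 140*d + 1225)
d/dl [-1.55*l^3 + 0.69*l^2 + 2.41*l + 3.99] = -4.65*l^2 + 1.38*l + 2.41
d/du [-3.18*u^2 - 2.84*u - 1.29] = -6.36*u - 2.84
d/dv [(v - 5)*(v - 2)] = 2*v - 7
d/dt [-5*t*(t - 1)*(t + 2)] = -15*t^2 - 10*t + 10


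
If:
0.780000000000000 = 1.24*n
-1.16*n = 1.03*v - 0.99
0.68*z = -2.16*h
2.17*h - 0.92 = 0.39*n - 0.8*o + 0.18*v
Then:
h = -0.314814814814815*z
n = 0.63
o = 0.853935185185185*z + 1.51351980895709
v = 0.25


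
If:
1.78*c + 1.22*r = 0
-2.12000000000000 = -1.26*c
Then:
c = 1.68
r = -2.45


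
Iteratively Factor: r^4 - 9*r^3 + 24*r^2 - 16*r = (r)*(r^3 - 9*r^2 + 24*r - 16) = r*(r - 1)*(r^2 - 8*r + 16) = r*(r - 4)*(r - 1)*(r - 4)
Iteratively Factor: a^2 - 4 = (a + 2)*(a - 2)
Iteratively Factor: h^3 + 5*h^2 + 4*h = (h)*(h^2 + 5*h + 4) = h*(h + 4)*(h + 1)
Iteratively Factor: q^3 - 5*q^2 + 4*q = (q - 1)*(q^2 - 4*q) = q*(q - 1)*(q - 4)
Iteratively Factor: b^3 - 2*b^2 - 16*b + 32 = (b + 4)*(b^2 - 6*b + 8) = (b - 2)*(b + 4)*(b - 4)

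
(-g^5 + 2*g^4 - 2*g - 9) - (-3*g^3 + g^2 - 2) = -g^5 + 2*g^4 + 3*g^3 - g^2 - 2*g - 7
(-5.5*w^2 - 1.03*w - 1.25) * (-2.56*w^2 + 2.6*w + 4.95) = 14.08*w^4 - 11.6632*w^3 - 26.703*w^2 - 8.3485*w - 6.1875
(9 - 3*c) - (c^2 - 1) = -c^2 - 3*c + 10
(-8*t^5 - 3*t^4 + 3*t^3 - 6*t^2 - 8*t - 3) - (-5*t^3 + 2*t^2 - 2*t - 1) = -8*t^5 - 3*t^4 + 8*t^3 - 8*t^2 - 6*t - 2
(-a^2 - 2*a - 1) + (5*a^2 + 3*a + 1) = 4*a^2 + a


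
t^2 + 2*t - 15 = (t - 3)*(t + 5)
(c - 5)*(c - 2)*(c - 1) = c^3 - 8*c^2 + 17*c - 10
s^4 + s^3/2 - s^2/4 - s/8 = s*(s - 1/2)*(s + 1/2)^2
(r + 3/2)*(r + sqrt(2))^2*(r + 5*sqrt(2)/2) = r^4 + 3*r^3/2 + 9*sqrt(2)*r^3/2 + 27*sqrt(2)*r^2/4 + 12*r^2 + 5*sqrt(2)*r + 18*r + 15*sqrt(2)/2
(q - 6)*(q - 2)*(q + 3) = q^3 - 5*q^2 - 12*q + 36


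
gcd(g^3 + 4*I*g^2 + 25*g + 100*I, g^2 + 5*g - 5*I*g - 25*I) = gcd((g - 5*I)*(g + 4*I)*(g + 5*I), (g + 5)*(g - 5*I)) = g - 5*I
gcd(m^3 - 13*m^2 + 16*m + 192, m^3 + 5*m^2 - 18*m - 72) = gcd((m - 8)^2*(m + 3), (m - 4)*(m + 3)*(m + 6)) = m + 3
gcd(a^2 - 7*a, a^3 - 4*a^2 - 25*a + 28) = a - 7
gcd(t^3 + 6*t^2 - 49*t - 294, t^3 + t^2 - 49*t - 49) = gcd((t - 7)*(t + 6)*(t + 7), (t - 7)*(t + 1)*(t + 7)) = t^2 - 49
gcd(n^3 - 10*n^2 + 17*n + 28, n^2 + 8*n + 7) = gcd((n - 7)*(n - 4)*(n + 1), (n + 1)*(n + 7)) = n + 1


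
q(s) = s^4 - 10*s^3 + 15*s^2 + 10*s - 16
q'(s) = 4*s^3 - 30*s^2 + 30*s + 10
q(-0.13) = -17.02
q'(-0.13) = 5.58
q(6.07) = -281.57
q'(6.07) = -18.65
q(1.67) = 3.74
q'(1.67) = -4.94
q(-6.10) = 4135.54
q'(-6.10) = -2197.22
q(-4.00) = 1080.00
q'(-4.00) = -846.00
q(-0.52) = -15.66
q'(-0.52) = -14.27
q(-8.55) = 12589.28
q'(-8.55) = -4939.68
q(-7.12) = 6852.58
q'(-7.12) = -3168.21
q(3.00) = -40.00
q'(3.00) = -62.00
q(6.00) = -280.00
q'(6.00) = -26.00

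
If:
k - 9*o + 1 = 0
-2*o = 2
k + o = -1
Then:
No Solution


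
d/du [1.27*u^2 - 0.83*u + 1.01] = 2.54*u - 0.83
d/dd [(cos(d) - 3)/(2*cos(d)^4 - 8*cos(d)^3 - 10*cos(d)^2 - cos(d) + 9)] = (3*(1 - cos(2*d))^2/2 + 30*cos(d) + 37*cos(2*d) - 10*cos(3*d) + 25)*sin(d)/(-2*cos(d)^4 + 8*cos(d)^3 + 10*cos(d)^2 + cos(d) - 9)^2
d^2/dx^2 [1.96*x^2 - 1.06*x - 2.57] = 3.92000000000000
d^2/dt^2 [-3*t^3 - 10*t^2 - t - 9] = -18*t - 20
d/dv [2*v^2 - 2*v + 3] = 4*v - 2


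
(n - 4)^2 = n^2 - 8*n + 16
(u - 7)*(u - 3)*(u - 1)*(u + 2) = u^4 - 9*u^3 + 9*u^2 + 41*u - 42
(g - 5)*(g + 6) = g^2 + g - 30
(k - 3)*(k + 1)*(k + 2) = k^3 - 7*k - 6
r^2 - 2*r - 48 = (r - 8)*(r + 6)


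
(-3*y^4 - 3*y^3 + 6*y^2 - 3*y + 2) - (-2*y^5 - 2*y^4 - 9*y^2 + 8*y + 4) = 2*y^5 - y^4 - 3*y^3 + 15*y^2 - 11*y - 2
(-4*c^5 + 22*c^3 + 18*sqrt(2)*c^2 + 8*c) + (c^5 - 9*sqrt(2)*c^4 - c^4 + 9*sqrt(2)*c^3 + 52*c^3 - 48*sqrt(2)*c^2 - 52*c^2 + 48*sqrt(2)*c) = -3*c^5 - 9*sqrt(2)*c^4 - c^4 + 9*sqrt(2)*c^3 + 74*c^3 - 52*c^2 - 30*sqrt(2)*c^2 + 8*c + 48*sqrt(2)*c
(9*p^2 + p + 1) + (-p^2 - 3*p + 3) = 8*p^2 - 2*p + 4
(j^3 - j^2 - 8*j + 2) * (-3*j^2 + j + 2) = -3*j^5 + 4*j^4 + 25*j^3 - 16*j^2 - 14*j + 4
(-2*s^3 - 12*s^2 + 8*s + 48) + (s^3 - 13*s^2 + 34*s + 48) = -s^3 - 25*s^2 + 42*s + 96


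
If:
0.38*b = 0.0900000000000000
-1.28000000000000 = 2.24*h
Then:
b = 0.24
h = -0.57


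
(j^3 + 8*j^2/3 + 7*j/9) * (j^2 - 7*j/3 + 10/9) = j^5 + j^4/3 - 13*j^3/3 + 31*j^2/27 + 70*j/81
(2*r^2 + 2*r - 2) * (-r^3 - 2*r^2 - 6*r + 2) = -2*r^5 - 6*r^4 - 14*r^3 - 4*r^2 + 16*r - 4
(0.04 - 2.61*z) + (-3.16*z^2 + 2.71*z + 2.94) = -3.16*z^2 + 0.1*z + 2.98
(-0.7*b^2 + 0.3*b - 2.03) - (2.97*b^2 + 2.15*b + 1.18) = -3.67*b^2 - 1.85*b - 3.21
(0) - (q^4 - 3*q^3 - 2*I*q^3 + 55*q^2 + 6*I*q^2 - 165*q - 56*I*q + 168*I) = -q^4 + 3*q^3 + 2*I*q^3 - 55*q^2 - 6*I*q^2 + 165*q + 56*I*q - 168*I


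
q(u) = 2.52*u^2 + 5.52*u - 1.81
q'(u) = 5.04*u + 5.52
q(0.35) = 0.43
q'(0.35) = 7.28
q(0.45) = 1.18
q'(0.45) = 7.79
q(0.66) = 2.93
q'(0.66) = 8.85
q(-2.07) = -2.44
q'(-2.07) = -4.91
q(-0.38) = -3.54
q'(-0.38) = 3.60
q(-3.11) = 5.40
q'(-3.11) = -10.15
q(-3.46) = 9.26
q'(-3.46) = -11.92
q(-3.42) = 8.79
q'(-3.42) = -11.72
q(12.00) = 427.31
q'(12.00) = 66.00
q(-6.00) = 55.79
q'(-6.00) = -24.72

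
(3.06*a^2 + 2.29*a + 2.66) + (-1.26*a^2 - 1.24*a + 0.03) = 1.8*a^2 + 1.05*a + 2.69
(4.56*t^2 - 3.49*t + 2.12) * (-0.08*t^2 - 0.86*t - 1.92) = -0.3648*t^4 - 3.6424*t^3 - 5.9234*t^2 + 4.8776*t - 4.0704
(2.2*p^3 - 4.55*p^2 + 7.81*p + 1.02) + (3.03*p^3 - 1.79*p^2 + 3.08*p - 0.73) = 5.23*p^3 - 6.34*p^2 + 10.89*p + 0.29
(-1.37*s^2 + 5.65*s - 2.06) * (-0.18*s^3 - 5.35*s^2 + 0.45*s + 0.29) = 0.2466*s^5 + 6.3125*s^4 - 30.4732*s^3 + 13.1662*s^2 + 0.7115*s - 0.5974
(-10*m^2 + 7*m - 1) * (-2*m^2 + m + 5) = 20*m^4 - 24*m^3 - 41*m^2 + 34*m - 5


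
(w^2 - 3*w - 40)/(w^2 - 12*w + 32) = (w + 5)/(w - 4)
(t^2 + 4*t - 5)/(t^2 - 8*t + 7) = (t + 5)/(t - 7)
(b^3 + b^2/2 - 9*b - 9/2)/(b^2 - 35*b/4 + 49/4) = 2*(2*b^3 + b^2 - 18*b - 9)/(4*b^2 - 35*b + 49)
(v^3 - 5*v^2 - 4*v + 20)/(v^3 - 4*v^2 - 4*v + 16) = (v - 5)/(v - 4)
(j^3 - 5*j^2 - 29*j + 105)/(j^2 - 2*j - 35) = j - 3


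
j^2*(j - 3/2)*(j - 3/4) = j^4 - 9*j^3/4 + 9*j^2/8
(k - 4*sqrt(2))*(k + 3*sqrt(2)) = k^2 - sqrt(2)*k - 24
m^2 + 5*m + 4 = (m + 1)*(m + 4)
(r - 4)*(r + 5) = r^2 + r - 20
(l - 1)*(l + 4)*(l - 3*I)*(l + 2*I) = l^4 + 3*l^3 - I*l^3 + 2*l^2 - 3*I*l^2 + 18*l + 4*I*l - 24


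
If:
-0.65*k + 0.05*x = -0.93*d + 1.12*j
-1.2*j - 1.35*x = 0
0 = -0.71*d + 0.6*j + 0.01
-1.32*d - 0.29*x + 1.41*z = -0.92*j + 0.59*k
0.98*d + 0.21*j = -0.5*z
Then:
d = -0.01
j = -0.03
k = 0.04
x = 0.02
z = 0.03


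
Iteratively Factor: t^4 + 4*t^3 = (t + 4)*(t^3) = t*(t + 4)*(t^2) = t^2*(t + 4)*(t)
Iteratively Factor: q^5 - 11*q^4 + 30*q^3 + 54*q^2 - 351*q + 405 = (q - 5)*(q^4 - 6*q^3 + 54*q - 81) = (q - 5)*(q - 3)*(q^3 - 3*q^2 - 9*q + 27) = (q - 5)*(q - 3)^2*(q^2 - 9) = (q - 5)*(q - 3)^2*(q + 3)*(q - 3)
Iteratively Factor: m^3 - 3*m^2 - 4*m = (m - 4)*(m^2 + m) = (m - 4)*(m + 1)*(m)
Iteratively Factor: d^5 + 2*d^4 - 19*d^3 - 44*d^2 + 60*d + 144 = (d + 3)*(d^4 - d^3 - 16*d^2 + 4*d + 48) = (d - 2)*(d + 3)*(d^3 + d^2 - 14*d - 24) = (d - 2)*(d + 3)^2*(d^2 - 2*d - 8) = (d - 4)*(d - 2)*(d + 3)^2*(d + 2)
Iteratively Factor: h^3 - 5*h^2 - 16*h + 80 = (h - 5)*(h^2 - 16) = (h - 5)*(h - 4)*(h + 4)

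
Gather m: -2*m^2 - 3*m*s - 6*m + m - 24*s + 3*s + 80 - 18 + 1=-2*m^2 + m*(-3*s - 5) - 21*s + 63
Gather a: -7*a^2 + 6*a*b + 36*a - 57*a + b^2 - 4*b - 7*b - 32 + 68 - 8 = -7*a^2 + a*(6*b - 21) + b^2 - 11*b + 28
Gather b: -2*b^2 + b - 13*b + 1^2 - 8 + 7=-2*b^2 - 12*b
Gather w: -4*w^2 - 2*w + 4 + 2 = -4*w^2 - 2*w + 6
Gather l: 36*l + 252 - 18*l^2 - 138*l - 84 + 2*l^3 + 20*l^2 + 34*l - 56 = 2*l^3 + 2*l^2 - 68*l + 112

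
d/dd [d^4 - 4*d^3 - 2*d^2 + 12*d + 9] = 4*d^3 - 12*d^2 - 4*d + 12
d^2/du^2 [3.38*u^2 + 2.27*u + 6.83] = 6.76000000000000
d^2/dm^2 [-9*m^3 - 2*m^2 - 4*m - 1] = -54*m - 4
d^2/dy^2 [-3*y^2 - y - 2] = -6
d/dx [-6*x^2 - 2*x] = -12*x - 2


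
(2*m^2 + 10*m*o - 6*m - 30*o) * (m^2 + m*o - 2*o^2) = 2*m^4 + 12*m^3*o - 6*m^3 + 6*m^2*o^2 - 36*m^2*o - 20*m*o^3 - 18*m*o^2 + 60*o^3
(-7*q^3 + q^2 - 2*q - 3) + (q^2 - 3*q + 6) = -7*q^3 + 2*q^2 - 5*q + 3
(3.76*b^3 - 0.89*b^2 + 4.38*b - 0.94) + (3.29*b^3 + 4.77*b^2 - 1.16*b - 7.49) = 7.05*b^3 + 3.88*b^2 + 3.22*b - 8.43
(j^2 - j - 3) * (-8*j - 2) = -8*j^3 + 6*j^2 + 26*j + 6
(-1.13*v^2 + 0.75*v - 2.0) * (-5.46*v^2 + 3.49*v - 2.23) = 6.1698*v^4 - 8.0387*v^3 + 16.0574*v^2 - 8.6525*v + 4.46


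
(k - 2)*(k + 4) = k^2 + 2*k - 8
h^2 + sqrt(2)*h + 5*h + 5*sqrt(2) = (h + 5)*(h + sqrt(2))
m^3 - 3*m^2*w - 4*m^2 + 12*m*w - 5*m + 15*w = (m - 5)*(m + 1)*(m - 3*w)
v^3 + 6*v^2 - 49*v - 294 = (v - 7)*(v + 6)*(v + 7)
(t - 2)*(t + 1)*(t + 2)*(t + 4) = t^4 + 5*t^3 - 20*t - 16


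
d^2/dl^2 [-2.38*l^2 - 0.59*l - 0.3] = -4.76000000000000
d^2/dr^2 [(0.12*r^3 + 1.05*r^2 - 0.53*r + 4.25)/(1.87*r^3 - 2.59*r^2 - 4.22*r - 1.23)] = (8.505882*r^6 - 5.438334*r^5 + 246.771558*r^4 - 330.451532*r^3 - 61.135464*r^2 + 348.582264*r + 132.972076)/(6.539203*r^9 - 27.170913*r^8 - 6.63831300000001*r^7 + 92.354816*r^6 + 50.724132*r^5 - 104.885625*r^4 - 147.326003*r^3 - 77.468229*r^2 - 19.153314*r - 1.860867)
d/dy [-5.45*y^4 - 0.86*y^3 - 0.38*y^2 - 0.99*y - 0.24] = -21.8*y^3 - 2.58*y^2 - 0.76*y - 0.99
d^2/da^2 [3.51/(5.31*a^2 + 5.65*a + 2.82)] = (-197.936622*a^2 - 210.61053*a + 3.51*(10.62*a + 5.65)*(21.24*a + 11.3) - 105.118884)/(5.31*a^2 + 5.65*a + 2.82)^3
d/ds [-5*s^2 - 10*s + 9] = -10*s - 10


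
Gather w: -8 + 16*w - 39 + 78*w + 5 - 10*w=84*w - 42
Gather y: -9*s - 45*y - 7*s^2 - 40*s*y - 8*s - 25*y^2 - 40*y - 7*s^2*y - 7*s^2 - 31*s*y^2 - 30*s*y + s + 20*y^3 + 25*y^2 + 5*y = -14*s^2 - 31*s*y^2 - 16*s + 20*y^3 + y*(-7*s^2 - 70*s - 80)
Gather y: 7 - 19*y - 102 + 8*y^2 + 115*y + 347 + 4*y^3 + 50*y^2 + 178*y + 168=4*y^3 + 58*y^2 + 274*y + 420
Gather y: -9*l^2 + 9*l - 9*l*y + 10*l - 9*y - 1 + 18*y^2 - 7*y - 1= -9*l^2 + 19*l + 18*y^2 + y*(-9*l - 16) - 2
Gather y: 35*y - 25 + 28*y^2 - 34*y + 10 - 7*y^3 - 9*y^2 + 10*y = -7*y^3 + 19*y^2 + 11*y - 15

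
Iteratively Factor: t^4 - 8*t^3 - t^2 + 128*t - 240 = (t - 5)*(t^3 - 3*t^2 - 16*t + 48) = (t - 5)*(t + 4)*(t^2 - 7*t + 12) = (t - 5)*(t - 4)*(t + 4)*(t - 3)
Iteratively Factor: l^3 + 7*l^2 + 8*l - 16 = (l - 1)*(l^2 + 8*l + 16) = (l - 1)*(l + 4)*(l + 4)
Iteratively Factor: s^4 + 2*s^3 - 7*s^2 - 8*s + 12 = (s - 2)*(s^3 + 4*s^2 + s - 6) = (s - 2)*(s - 1)*(s^2 + 5*s + 6) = (s - 2)*(s - 1)*(s + 2)*(s + 3)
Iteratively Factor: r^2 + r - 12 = (r + 4)*(r - 3)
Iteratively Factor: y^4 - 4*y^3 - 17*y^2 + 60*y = (y + 4)*(y^3 - 8*y^2 + 15*y) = (y - 3)*(y + 4)*(y^2 - 5*y) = (y - 5)*(y - 3)*(y + 4)*(y)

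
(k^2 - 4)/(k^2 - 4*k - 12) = (k - 2)/(k - 6)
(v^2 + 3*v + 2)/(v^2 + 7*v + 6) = (v + 2)/(v + 6)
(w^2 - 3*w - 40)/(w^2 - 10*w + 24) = (w^2 - 3*w - 40)/(w^2 - 10*w + 24)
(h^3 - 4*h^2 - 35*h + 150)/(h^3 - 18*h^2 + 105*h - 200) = (h + 6)/(h - 8)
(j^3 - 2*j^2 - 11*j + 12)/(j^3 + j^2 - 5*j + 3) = (j - 4)/(j - 1)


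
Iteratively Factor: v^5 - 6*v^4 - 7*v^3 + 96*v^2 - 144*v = (v)*(v^4 - 6*v^3 - 7*v^2 + 96*v - 144) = v*(v - 4)*(v^3 - 2*v^2 - 15*v + 36) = v*(v - 4)*(v - 3)*(v^2 + v - 12) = v*(v - 4)*(v - 3)*(v + 4)*(v - 3)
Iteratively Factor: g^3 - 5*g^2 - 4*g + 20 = (g + 2)*(g^2 - 7*g + 10) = (g - 5)*(g + 2)*(g - 2)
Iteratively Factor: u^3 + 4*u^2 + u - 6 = (u - 1)*(u^2 + 5*u + 6) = (u - 1)*(u + 2)*(u + 3)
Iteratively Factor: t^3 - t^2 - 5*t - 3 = (t + 1)*(t^2 - 2*t - 3) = (t - 3)*(t + 1)*(t + 1)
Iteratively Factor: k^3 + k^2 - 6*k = (k + 3)*(k^2 - 2*k) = (k - 2)*(k + 3)*(k)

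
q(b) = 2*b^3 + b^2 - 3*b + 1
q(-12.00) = -3275.00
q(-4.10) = -107.73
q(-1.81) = -2.15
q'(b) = 6*b^2 + 2*b - 3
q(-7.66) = -816.25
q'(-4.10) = 89.66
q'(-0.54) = -2.33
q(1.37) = 3.91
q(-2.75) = -24.78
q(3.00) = 55.00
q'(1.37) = 11.00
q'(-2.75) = 36.88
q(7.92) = 1033.55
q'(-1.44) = 6.56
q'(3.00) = 57.00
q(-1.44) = 1.42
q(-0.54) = 2.60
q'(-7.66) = 333.73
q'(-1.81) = 13.04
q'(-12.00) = 837.00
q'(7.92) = 389.20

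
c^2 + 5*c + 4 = (c + 1)*(c + 4)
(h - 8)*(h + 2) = h^2 - 6*h - 16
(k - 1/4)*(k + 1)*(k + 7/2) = k^3 + 17*k^2/4 + 19*k/8 - 7/8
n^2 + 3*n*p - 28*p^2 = (n - 4*p)*(n + 7*p)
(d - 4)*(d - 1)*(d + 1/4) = d^3 - 19*d^2/4 + 11*d/4 + 1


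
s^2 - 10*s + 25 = (s - 5)^2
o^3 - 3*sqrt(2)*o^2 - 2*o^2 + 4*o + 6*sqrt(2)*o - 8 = (o - 2)*(o - 2*sqrt(2))*(o - sqrt(2))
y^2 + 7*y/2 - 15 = (y - 5/2)*(y + 6)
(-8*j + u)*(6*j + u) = -48*j^2 - 2*j*u + u^2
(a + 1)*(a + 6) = a^2 + 7*a + 6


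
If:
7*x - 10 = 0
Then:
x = 10/7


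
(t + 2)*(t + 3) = t^2 + 5*t + 6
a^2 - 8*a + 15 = (a - 5)*(a - 3)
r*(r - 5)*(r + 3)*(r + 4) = r^4 + 2*r^3 - 23*r^2 - 60*r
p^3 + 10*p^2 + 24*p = p*(p + 4)*(p + 6)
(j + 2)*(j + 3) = j^2 + 5*j + 6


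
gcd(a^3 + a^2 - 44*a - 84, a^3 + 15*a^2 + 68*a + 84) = a^2 + 8*a + 12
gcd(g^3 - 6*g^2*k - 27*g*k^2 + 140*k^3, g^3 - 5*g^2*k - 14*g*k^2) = g - 7*k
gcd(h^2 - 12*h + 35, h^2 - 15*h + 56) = h - 7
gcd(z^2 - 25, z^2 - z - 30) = z + 5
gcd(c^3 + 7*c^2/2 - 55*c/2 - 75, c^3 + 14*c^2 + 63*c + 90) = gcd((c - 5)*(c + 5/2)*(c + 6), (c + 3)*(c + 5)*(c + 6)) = c + 6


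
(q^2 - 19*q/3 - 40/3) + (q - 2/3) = q^2 - 16*q/3 - 14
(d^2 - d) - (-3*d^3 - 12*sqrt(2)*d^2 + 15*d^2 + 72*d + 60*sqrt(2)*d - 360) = 3*d^3 - 14*d^2 + 12*sqrt(2)*d^2 - 60*sqrt(2)*d - 73*d + 360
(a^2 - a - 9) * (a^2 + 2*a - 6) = a^4 + a^3 - 17*a^2 - 12*a + 54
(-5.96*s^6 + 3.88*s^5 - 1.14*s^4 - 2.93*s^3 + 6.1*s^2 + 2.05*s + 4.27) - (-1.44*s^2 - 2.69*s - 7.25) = -5.96*s^6 + 3.88*s^5 - 1.14*s^4 - 2.93*s^3 + 7.54*s^2 + 4.74*s + 11.52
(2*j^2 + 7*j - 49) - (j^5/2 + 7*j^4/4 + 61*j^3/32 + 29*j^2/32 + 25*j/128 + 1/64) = -j^5/2 - 7*j^4/4 - 61*j^3/32 + 35*j^2/32 + 871*j/128 - 3137/64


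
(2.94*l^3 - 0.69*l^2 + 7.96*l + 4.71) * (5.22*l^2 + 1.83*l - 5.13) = 15.3468*l^5 + 1.7784*l^4 + 25.2063*l^3 + 42.6927*l^2 - 32.2155*l - 24.1623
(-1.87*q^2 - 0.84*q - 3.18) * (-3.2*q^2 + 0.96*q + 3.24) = 5.984*q^4 + 0.8928*q^3 + 3.3108*q^2 - 5.7744*q - 10.3032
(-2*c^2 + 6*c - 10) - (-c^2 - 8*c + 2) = -c^2 + 14*c - 12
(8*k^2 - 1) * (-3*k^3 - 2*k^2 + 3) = -24*k^5 - 16*k^4 + 3*k^3 + 26*k^2 - 3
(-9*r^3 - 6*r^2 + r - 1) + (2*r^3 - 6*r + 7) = -7*r^3 - 6*r^2 - 5*r + 6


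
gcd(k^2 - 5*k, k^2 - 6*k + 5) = k - 5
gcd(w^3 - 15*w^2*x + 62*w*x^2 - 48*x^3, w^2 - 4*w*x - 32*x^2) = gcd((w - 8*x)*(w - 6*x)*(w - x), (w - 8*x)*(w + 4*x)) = -w + 8*x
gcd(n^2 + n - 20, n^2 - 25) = n + 5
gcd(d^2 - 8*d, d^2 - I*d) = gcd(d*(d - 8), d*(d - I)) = d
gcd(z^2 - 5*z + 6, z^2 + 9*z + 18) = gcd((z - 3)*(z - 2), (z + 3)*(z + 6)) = 1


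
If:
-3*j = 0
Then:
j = 0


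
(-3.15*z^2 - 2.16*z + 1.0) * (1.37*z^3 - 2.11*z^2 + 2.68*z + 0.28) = -4.3155*z^5 + 3.6873*z^4 - 2.5144*z^3 - 8.7808*z^2 + 2.0752*z + 0.28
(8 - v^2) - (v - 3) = -v^2 - v + 11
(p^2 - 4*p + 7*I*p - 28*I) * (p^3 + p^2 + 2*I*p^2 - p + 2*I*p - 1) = p^5 - 3*p^4 + 9*I*p^4 - 19*p^3 - 27*I*p^3 + 45*p^2 - 43*I*p^2 + 60*p + 21*I*p + 28*I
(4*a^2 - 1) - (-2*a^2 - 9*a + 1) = 6*a^2 + 9*a - 2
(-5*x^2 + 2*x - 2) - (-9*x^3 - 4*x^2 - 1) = 9*x^3 - x^2 + 2*x - 1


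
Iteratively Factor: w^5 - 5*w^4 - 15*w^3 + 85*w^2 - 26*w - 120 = (w - 2)*(w^4 - 3*w^3 - 21*w^2 + 43*w + 60) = (w - 5)*(w - 2)*(w^3 + 2*w^2 - 11*w - 12) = (w - 5)*(w - 3)*(w - 2)*(w^2 + 5*w + 4) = (w - 5)*(w - 3)*(w - 2)*(w + 1)*(w + 4)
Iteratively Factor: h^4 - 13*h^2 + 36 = (h - 3)*(h^3 + 3*h^2 - 4*h - 12) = (h - 3)*(h + 2)*(h^2 + h - 6) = (h - 3)*(h + 2)*(h + 3)*(h - 2)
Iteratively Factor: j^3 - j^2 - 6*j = (j)*(j^2 - j - 6) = j*(j - 3)*(j + 2)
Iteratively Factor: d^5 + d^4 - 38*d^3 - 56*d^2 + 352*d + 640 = (d - 5)*(d^4 + 6*d^3 - 8*d^2 - 96*d - 128) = (d - 5)*(d + 4)*(d^3 + 2*d^2 - 16*d - 32) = (d - 5)*(d - 4)*(d + 4)*(d^2 + 6*d + 8) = (d - 5)*(d - 4)*(d + 2)*(d + 4)*(d + 4)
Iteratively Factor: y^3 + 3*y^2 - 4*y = (y - 1)*(y^2 + 4*y) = y*(y - 1)*(y + 4)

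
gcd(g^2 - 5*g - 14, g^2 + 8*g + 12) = g + 2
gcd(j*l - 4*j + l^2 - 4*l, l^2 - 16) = l - 4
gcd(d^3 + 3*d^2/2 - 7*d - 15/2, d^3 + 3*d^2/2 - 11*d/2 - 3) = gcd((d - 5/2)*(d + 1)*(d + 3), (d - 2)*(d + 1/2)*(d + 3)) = d + 3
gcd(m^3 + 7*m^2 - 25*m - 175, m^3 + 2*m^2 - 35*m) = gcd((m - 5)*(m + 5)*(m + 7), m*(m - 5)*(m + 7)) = m^2 + 2*m - 35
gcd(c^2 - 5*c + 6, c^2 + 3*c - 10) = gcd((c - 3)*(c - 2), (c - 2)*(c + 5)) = c - 2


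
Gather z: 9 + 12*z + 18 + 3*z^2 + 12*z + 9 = 3*z^2 + 24*z + 36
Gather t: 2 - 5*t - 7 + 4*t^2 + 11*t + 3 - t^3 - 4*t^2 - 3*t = -t^3 + 3*t - 2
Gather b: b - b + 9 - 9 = 0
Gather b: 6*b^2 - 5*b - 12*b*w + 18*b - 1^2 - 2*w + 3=6*b^2 + b*(13 - 12*w) - 2*w + 2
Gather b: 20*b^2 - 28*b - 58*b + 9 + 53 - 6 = 20*b^2 - 86*b + 56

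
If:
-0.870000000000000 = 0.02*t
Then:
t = -43.50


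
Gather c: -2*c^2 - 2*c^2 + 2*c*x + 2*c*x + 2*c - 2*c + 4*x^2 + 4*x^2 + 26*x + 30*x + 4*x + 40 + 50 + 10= -4*c^2 + 4*c*x + 8*x^2 + 60*x + 100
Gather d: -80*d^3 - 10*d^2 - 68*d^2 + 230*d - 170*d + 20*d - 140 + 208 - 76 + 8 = -80*d^3 - 78*d^2 + 80*d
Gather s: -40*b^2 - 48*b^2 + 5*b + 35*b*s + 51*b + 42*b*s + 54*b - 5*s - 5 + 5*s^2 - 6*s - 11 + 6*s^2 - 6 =-88*b^2 + 110*b + 11*s^2 + s*(77*b - 11) - 22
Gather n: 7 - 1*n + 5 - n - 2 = 10 - 2*n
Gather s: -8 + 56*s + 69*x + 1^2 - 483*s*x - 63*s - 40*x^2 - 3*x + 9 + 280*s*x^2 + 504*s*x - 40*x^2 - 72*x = s*(280*x^2 + 21*x - 7) - 80*x^2 - 6*x + 2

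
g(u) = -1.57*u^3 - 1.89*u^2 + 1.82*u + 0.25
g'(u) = -4.71*u^2 - 3.78*u + 1.82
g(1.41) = -5.34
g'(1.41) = -12.87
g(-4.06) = 66.78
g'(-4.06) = -60.47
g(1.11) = -2.21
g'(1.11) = -8.18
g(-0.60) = -1.18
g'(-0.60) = 2.39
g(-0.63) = -1.25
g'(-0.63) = 2.33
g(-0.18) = -0.13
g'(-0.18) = 2.35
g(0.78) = -0.23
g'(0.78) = -3.99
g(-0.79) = -1.59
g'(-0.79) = 1.87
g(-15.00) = 4846.45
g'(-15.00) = -1001.23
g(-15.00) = 4846.45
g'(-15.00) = -1001.23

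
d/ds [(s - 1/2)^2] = 2*s - 1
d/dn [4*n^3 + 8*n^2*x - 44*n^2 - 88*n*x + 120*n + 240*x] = 12*n^2 + 16*n*x - 88*n - 88*x + 120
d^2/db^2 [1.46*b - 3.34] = 0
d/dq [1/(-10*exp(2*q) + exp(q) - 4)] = (20*exp(q) - 1)*exp(q)/(10*exp(2*q) - exp(q) + 4)^2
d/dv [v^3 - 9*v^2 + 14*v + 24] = 3*v^2 - 18*v + 14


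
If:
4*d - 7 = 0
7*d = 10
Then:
No Solution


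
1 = 1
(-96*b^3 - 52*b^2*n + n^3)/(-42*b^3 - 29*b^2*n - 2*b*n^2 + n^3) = (48*b^2 + 2*b*n - n^2)/(21*b^2 + 4*b*n - n^2)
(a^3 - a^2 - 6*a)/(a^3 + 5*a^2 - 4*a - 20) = a*(a - 3)/(a^2 + 3*a - 10)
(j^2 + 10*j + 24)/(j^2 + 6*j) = (j + 4)/j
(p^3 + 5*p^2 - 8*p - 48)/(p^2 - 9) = (p^2 + 8*p + 16)/(p + 3)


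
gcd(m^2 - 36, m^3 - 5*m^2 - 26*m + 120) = m - 6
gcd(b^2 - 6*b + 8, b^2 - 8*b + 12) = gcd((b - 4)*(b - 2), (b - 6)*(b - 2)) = b - 2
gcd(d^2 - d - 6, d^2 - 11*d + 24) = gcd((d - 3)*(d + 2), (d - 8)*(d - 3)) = d - 3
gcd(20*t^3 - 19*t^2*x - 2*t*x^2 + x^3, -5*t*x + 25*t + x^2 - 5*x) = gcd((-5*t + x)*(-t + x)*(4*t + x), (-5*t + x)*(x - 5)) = -5*t + x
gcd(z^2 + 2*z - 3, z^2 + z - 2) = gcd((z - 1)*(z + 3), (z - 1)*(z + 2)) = z - 1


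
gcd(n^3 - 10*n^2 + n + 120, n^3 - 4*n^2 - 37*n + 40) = n - 8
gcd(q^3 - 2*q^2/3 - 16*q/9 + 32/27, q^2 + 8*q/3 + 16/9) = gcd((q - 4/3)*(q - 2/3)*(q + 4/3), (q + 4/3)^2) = q + 4/3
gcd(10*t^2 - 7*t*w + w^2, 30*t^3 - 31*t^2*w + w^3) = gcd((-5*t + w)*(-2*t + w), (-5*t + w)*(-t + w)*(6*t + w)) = 5*t - w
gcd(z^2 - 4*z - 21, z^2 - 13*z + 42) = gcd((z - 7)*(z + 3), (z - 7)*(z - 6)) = z - 7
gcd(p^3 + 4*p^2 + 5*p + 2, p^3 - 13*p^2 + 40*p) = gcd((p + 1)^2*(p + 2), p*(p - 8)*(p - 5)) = 1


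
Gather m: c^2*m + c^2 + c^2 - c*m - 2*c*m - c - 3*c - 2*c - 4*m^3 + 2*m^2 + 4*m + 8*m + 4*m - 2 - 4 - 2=2*c^2 - 6*c - 4*m^3 + 2*m^2 + m*(c^2 - 3*c + 16) - 8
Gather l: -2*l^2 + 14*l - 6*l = -2*l^2 + 8*l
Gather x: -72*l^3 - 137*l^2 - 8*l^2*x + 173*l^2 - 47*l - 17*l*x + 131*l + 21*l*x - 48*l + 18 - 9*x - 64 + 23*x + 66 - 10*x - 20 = -72*l^3 + 36*l^2 + 36*l + x*(-8*l^2 + 4*l + 4)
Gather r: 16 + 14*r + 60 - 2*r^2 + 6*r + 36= -2*r^2 + 20*r + 112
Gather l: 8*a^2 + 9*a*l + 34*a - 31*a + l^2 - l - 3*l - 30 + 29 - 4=8*a^2 + 3*a + l^2 + l*(9*a - 4) - 5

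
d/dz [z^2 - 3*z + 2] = 2*z - 3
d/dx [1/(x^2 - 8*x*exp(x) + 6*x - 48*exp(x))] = 2*(4*x*exp(x) - x + 28*exp(x) - 3)/(x^2 - 8*x*exp(x) + 6*x - 48*exp(x))^2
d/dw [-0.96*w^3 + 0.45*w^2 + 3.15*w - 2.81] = -2.88*w^2 + 0.9*w + 3.15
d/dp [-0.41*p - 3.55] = -0.410000000000000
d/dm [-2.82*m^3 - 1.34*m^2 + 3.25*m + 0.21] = -8.46*m^2 - 2.68*m + 3.25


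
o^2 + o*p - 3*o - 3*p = (o - 3)*(o + p)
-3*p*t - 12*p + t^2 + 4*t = (-3*p + t)*(t + 4)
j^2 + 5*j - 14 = (j - 2)*(j + 7)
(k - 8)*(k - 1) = k^2 - 9*k + 8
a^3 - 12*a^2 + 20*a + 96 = (a - 8)*(a - 6)*(a + 2)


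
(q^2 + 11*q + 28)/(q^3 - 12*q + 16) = (q + 7)/(q^2 - 4*q + 4)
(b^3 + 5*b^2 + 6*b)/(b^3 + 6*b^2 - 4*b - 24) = b*(b + 3)/(b^2 + 4*b - 12)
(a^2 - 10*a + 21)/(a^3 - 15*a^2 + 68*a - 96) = (a - 7)/(a^2 - 12*a + 32)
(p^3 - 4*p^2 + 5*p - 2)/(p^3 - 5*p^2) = (p^3 - 4*p^2 + 5*p - 2)/(p^2*(p - 5))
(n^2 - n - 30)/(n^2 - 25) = (n - 6)/(n - 5)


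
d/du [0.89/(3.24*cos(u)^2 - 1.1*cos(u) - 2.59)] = (5.7672*cos(u) - 0.979)*sin(u)/(-3.24*cos(u)^2 + 1.1*cos(u) + 2.59)^2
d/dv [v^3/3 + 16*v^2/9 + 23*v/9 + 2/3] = v^2 + 32*v/9 + 23/9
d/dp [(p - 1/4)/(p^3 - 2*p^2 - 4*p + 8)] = (-8*p^2 - 5*p - 14)/(4*(p^5 - 2*p^4 - 8*p^3 + 16*p^2 + 16*p - 32))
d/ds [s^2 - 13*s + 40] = 2*s - 13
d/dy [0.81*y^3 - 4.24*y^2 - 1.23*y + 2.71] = 2.43*y^2 - 8.48*y - 1.23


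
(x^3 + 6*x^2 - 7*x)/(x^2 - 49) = x*(x - 1)/(x - 7)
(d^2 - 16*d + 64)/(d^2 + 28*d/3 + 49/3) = 3*(d^2 - 16*d + 64)/(3*d^2 + 28*d + 49)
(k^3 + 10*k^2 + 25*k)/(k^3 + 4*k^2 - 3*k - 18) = k*(k^2 + 10*k + 25)/(k^3 + 4*k^2 - 3*k - 18)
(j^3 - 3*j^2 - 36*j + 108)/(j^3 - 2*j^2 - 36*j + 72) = (j - 3)/(j - 2)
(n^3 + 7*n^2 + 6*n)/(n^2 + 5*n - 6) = n*(n + 1)/(n - 1)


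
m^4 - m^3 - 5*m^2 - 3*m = m*(m - 3)*(m + 1)^2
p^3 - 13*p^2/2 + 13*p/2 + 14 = (p - 4)*(p - 7/2)*(p + 1)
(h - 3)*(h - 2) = h^2 - 5*h + 6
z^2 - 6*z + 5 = (z - 5)*(z - 1)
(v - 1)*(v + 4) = v^2 + 3*v - 4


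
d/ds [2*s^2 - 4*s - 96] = 4*s - 4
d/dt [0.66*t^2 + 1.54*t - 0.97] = 1.32*t + 1.54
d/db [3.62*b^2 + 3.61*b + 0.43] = 7.24*b + 3.61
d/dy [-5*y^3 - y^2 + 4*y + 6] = -15*y^2 - 2*y + 4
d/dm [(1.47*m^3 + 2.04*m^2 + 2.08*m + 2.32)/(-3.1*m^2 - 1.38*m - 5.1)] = (-4.557*m^4 - 4.0572*m^3 - 18.8582*m^2 - 6.424*m - 7.4064)/(9.61*m^4 + 8.556*m^3 + 33.5244*m^2 + 14.076*m + 26.01)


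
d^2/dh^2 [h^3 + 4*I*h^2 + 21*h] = 6*h + 8*I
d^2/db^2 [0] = 0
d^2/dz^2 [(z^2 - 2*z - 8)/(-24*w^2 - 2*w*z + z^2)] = 2*(4*(w - z)^2*(-z^2 + 2*z + 8) - (24*w^2 + 2*w*z - z^2)^2 + (24*w^2 + 2*w*z - z^2)*(-z^2 + 2*z + 4*(w - z)*(z - 1) + 8))/(24*w^2 + 2*w*z - z^2)^3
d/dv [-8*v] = -8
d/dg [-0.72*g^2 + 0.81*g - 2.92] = 0.81 - 1.44*g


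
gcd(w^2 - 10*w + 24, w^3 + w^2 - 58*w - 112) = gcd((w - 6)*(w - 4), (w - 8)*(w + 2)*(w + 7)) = 1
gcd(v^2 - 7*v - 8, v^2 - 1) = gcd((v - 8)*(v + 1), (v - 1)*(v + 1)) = v + 1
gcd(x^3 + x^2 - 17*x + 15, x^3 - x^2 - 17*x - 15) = 1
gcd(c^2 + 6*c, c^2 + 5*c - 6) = c + 6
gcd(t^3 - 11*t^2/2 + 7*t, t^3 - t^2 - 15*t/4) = t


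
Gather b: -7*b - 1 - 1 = -7*b - 2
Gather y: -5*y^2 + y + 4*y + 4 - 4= -5*y^2 + 5*y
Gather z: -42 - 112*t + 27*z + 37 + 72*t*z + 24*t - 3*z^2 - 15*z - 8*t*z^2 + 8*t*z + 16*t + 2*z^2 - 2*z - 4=-72*t + z^2*(-8*t - 1) + z*(80*t + 10) - 9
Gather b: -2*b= -2*b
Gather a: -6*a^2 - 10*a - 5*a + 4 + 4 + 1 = -6*a^2 - 15*a + 9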